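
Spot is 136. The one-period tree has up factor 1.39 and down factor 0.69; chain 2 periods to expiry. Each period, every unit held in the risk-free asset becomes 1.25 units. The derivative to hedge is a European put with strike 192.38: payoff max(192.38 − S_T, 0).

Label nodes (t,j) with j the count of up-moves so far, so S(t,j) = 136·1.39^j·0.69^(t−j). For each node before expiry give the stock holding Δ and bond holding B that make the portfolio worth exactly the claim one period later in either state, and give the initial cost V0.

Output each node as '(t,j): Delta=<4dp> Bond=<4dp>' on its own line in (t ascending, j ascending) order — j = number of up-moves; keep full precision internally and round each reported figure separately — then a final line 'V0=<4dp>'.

(0,0): Delta=-0.5268 Bond=87.6006
(1,0): Delta=-1.0000 Bond=153.9040
(1,1): Delta=-0.4681 Bond=98.3999
V0=15.9531

Under the risk-neutral measure, an up-move has probability p* = (R−d)/(u−d) = 0.8000 and values discount at R = 1.25.
Payoff layer (t=2): V(2,0)=127.6304, V(2,1)=61.9424, V(2,2)=0.0000
Node (1,0) S=93.8400: V=(p*·61.9424+(1−p*)·127.6304)/1.25=60.0640; Δ=(61.9424−127.6304)/(130.4376−64.7496)=-1.0000; B=V−Δ·S=153.9040
Node (1,1) S=189.0400: V=(p*·0.0000+(1−p*)·61.9424)/1.25=9.9108; Δ=(0.0000−61.9424)/(262.7656−130.4376)=-0.4681; B=V−Δ·S=98.3999
Node (0,0) S=136.0000: V=(p*·9.9108+(1−p*)·60.0640)/1.25=15.9531; Δ=(9.9108−60.0640)/(189.0400−93.8400)=-0.5268; B=V−Δ·S=87.6006
Each (Δ,B) replicates both successor values, so the strategy is self-financing and V0 is arbitrage-free.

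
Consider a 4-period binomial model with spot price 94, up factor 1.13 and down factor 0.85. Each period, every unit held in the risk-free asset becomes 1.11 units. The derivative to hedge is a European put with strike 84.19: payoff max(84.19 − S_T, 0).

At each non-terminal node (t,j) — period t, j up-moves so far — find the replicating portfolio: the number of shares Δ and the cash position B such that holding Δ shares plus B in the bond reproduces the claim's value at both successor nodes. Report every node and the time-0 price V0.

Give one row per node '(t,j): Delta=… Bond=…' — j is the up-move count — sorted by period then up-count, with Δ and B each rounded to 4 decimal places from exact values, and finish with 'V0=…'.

(0,0): Delta=-0.0076 Bond=0.7365
(1,0): Delta=-0.0942 Bond=7.7349
(1,1): Delta=-0.0026 Bond=0.2854
(2,0): Delta=-0.8887 Bond=62.5407
(2,1): Delta=-0.0483 Bond=4.4354
(2,2): Delta=0.0000 Bond=0.0000
(3,0): Delta=-1.0000 Bond=75.8468
(3,1): Delta=-0.8822 Bond=68.9258
(3,2): Delta=0.0000 Bond=0.0000
(3,3): Delta=0.0000 Bond=0.0000
V0=0.0175

No-arbitrage ⇒ martingale measure with p* = (R−d)/(u−d) = 0.9286.
Terminal payoffs: V(4,0)=35.1214, V(4,1)=18.9576, V(4,2)=0.0000, V(4,3)=0.0000, V(4,4)=0.0000
  t=3,j=0: stock 57.7277 → up 65.2324 (V=18.9576), down 49.0686 (V=35.1214). Price 18.1191; hedge Δ=-1.0000, bond B=75.8468.
  t=3,j=1: stock 76.7439 → up 86.7207 (V=0.0000), down 65.2324 (V=18.9576). Price 1.2199; hedge Δ=-0.8822, bond B=68.9258.
  t=3,j=2: stock 102.0243 → up 115.2875 (V=0.0000), down 86.7207 (V=0.0000). Price 0.0000; hedge Δ=0.0000, bond B=0.0000.
  t=3,j=3: stock 135.6323 → up 153.2645 (V=0.0000), down 115.2875 (V=0.0000). Price 0.0000; hedge Δ=0.0000, bond B=0.0000.
  t=2,j=0: stock 67.9150 → up 76.7439 (V=1.2199), down 57.7277 (V=18.1191). Price 2.1865; hedge Δ=-0.8887, bond B=62.5407.
  t=2,j=1: stock 90.2870 → up 102.0243 (V=0.0000), down 76.7439 (V=1.2199). Price 0.0785; hedge Δ=-0.0483, bond B=4.4354.
  t=2,j=2: stock 120.0286 → up 135.6323 (V=0.0000), down 102.0243 (V=0.0000). Price 0.0000; hedge Δ=0.0000, bond B=0.0000.
  t=1,j=0: stock 79.9000 → up 90.2870 (V=0.0785), down 67.9150 (V=2.1865). Price 0.2064; hedge Δ=-0.0942, bond B=7.7349.
  t=1,j=1: stock 106.2200 → up 120.0286 (V=0.0000), down 90.2870 (V=0.0785). Price 0.0051; hedge Δ=-0.0026, bond B=0.2854.
  t=0,j=0: stock 94.0000 → up 106.2200 (V=0.0051), down 79.9000 (V=0.2064). Price 0.0175; hedge Δ=-0.0076, bond B=0.7365.
Check: Δ(0,0)·S0 + B(0,0) = 0.0175 = V0.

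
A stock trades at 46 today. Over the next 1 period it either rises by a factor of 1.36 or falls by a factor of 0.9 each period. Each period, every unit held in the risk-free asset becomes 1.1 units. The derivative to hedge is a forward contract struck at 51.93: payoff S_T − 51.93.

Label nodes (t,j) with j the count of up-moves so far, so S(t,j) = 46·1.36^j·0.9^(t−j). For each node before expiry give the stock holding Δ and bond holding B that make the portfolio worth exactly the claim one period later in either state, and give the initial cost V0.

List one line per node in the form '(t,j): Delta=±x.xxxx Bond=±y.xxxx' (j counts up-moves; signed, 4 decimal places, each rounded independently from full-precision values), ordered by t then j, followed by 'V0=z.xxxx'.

(0,0): Delta=1.0000 Bond=-47.2091
V0=-1.2091

Under the risk-neutral measure, an up-move has probability p* = (R−d)/(u−d) = 0.4348 and values discount at R = 1.1.
Terminal payoffs: V(1,0)=-10.5300, V(1,1)=10.6300
  t=0,j=0: stock 46.0000 → up 62.5600 (V=10.6300), down 41.4000 (V=-10.5300). Price -1.2091; hedge Δ=1.0000, bond B=-47.2091.
Self-financing check: at every node Δ·S+B equals the discounted successor values.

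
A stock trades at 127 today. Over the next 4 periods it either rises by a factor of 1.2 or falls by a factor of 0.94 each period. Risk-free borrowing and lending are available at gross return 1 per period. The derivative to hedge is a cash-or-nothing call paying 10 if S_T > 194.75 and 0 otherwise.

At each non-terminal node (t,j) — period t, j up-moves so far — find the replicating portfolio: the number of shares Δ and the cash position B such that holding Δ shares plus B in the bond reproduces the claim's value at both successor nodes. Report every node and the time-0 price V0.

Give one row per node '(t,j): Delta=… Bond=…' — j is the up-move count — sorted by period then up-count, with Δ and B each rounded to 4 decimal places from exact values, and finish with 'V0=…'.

(0,0): Delta=0.0372 Bond=-4.3202
(1,0): Delta=0.0172 Bond=-1.9254
(1,1): Delta=0.0896 Bond=-12.3031
(2,0): Delta=0.0000 Bond=0.0000
(2,1): Delta=0.0620 Bond=-8.3432
(2,2): Delta=0.1618 Bond=-25.5030
(3,0): Delta=0.0000 Bond=0.0000
(3,1): Delta=0.0000 Bond=0.0000
(3,2): Delta=0.2237 Bond=-36.1538
(3,3): Delta=0.0000 Bond=10.0000
V0=0.4065

Since d<R<u, set p* = (R−d)/(u−d) = 0.2308; price each node as the discounted p*-expectation of its children.
Terminal payoffs: V(4,0)=0.0000, V(4,1)=0.0000, V(4,2)=0.0000, V(4,3)=10.0000, V(4,4)=10.0000
  t=3,j=0: stock 105.4842 → up 126.5810 (V=0.0000), down 99.1551 (V=0.0000). Price 0.0000; hedge Δ=0.0000, bond B=0.0000.
  t=3,j=1: stock 134.6606 → up 161.5928 (V=0.0000), down 126.5810 (V=0.0000). Price 0.0000; hedge Δ=0.0000, bond B=0.0000.
  t=3,j=2: stock 171.9072 → up 206.2886 (V=10.0000), down 161.5928 (V=0.0000). Price 2.3077; hedge Δ=0.2237, bond B=-36.1538.
  t=3,j=3: stock 219.4560 → up 263.3472 (V=10.0000), down 206.2886 (V=10.0000). Price 10.0000; hedge Δ=0.0000, bond B=10.0000.
  t=2,j=0: stock 112.2172 → up 134.6606 (V=0.0000), down 105.4842 (V=0.0000). Price 0.0000; hedge Δ=0.0000, bond B=0.0000.
  t=2,j=1: stock 143.2560 → up 171.9072 (V=2.3077), down 134.6606 (V=0.0000). Price 0.5325; hedge Δ=0.0620, bond B=-8.3432.
  t=2,j=2: stock 182.8800 → up 219.4560 (V=10.0000), down 171.9072 (V=2.3077). Price 4.0828; hedge Δ=0.1618, bond B=-25.5030.
  t=1,j=0: stock 119.3800 → up 143.2560 (V=0.5325), down 112.2172 (V=0.0000). Price 0.1229; hedge Δ=0.0172, bond B=-1.9254.
  t=1,j=1: stock 152.4000 → up 182.8800 (V=4.0828), down 143.2560 (V=0.5325). Price 1.3518; hedge Δ=0.0896, bond B=-12.3031.
  t=0,j=0: stock 127.0000 → up 152.4000 (V=1.3518), down 119.3800 (V=0.1229). Price 0.4065; hedge Δ=0.0372, bond B=-4.3202.
Self-financing check: at every node Δ·S+B equals the discounted successor values.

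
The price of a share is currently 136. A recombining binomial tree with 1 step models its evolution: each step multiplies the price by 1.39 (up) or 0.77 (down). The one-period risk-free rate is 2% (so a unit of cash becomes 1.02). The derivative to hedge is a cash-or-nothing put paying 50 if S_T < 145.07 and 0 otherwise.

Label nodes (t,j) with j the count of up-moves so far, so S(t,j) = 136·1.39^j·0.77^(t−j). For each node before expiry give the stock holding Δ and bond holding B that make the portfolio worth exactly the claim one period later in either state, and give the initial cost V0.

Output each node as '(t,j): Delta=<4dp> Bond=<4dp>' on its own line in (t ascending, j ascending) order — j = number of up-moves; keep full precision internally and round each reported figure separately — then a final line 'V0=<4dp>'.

(0,0): Delta=-0.5930 Bond=109.8988
V0=29.2536

The replicating-portfolio and risk-neutral prices coincide; use p* = (1.02−0.77)/(1.39−0.77) = 0.4032 for the latter.
Payoff layer (t=1): V(1,0)=50.0000, V(1,1)=0.0000
Node (0,0) S=136.0000: V=(p*·0.0000+(1−p*)·50.0000)/1.02=29.2536; Δ=(0.0000−50.0000)/(189.0400−104.7200)=-0.5930; B=V−Δ·S=109.8988
Root portfolio cost Δ·136+B reproduces V0=29.2536.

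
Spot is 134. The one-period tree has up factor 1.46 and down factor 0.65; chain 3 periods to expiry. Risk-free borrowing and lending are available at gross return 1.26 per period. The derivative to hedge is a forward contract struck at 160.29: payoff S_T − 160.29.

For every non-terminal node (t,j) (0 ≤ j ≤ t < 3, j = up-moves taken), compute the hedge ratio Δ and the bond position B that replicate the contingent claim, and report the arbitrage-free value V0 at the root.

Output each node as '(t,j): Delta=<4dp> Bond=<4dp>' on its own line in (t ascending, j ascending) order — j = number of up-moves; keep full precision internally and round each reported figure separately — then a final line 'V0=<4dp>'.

(0,0): Delta=1.0000 Bond=-80.1299
(1,0): Delta=1.0000 Bond=-100.9637
(1,1): Delta=1.0000 Bond=-100.9637
(2,0): Delta=1.0000 Bond=-127.2143
(2,1): Delta=1.0000 Bond=-127.2143
(2,2): Delta=1.0000 Bond=-127.2143
V0=53.8701

No-arbitrage ⇒ martingale measure with p* = (R−d)/(u−d) = 0.7531.
At expiry t=3: V(3,0)=-123.4902, V(3,1)=-77.6321, V(3,2)=25.3724, V(3,3)=256.7362
Node (2,0) S=56.6150: V=(p*·-77.6321+(1−p*)·-123.4902)/1.26=-70.5993; Δ=(-77.6321−-123.4902)/(82.6579−36.7998)=1.0000; B=V−Δ·S=-127.2143
Node (2,1) S=127.1660: V=(p*·25.3724+(1−p*)·-77.6321)/1.26=-0.0483; Δ=(25.3724−-77.6321)/(185.6624−82.6579)=1.0000; B=V−Δ·S=-127.2143
Node (2,2) S=285.6344: V=(p*·256.7362+(1−p*)·25.3724)/1.26=158.4201; Δ=(256.7362−25.3724)/(417.0262−185.6624)=1.0000; B=V−Δ·S=-127.2143
Node (1,0) S=87.1000: V=(p*·-0.0483+(1−p*)·-70.5993)/1.26=-13.8637; Δ=(-0.0483−-70.5993)/(127.1660−56.6150)=1.0000; B=V−Δ·S=-100.9637
Node (1,1) S=195.6400: V=(p*·158.4201+(1−p*)·-0.0483)/1.26=94.6763; Δ=(158.4201−-0.0483)/(285.6344−127.1660)=1.0000; B=V−Δ·S=-100.9637
Node (0,0) S=134.0000: V=(p*·94.6763+(1−p*)·-13.8637)/1.26=53.8701; Δ=(94.6763−-13.8637)/(195.6400−87.1000)=1.0000; B=V−Δ·S=-80.1299
The time-0 hedge costs 53.8701, which is the no-arbitrage price.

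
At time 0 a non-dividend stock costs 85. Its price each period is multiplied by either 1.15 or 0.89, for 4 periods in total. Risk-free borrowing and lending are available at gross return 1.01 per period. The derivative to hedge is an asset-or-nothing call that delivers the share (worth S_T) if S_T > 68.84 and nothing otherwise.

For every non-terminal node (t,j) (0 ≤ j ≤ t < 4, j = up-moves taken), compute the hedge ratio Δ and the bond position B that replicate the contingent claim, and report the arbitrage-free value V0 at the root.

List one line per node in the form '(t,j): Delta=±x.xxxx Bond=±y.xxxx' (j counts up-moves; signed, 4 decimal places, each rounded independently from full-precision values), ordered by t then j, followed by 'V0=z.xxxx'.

Since d<R<u, set p* = (R−d)/(u−d) = 0.4615; price each node as the discounted p*-expectation of its children.
At expiry t=4: V(4,0)=0.0000, V(4,1)=68.9107, V(4,2)=89.0419, V(4,3)=115.0542, V(4,4)=148.6655
  t=3,j=0: stock 59.9224 → up 68.9107 (V=68.9107), down 53.3309 (V=0.0000). Price 31.4900; hedge Δ=4.4231, bond B=-233.5512.
  t=3,j=1: stock 77.4278 → up 89.0419 (V=89.0419), down 68.9107 (V=68.9107). Price 77.4278; hedge Δ=1.0000, bond B=0.0000.
  t=3,j=2: stock 100.0471 → up 115.0542 (V=115.0542), down 89.0419 (V=89.0419). Price 100.0471; hedge Δ=1.0000, bond B=0.0000.
  t=3,j=3: stock 129.2744 → up 148.6655 (V=148.6655), down 115.0542 (V=115.0542). Price 129.2744; hedge Δ=1.0000, bond B=0.0000.
  t=2,j=0: stock 67.3285 → up 77.4278 (V=77.4278), down 59.9224 (V=31.4900). Price 52.1704; hedge Δ=2.6242, bond B=-124.5132.
  t=2,j=1: stock 86.9975 → up 100.0471 (V=100.0471), down 77.4278 (V=77.4278). Price 86.9975; hedge Δ=1.0000, bond B=0.0000.
  t=2,j=2: stock 112.4125 → up 129.2744 (V=129.2744), down 100.0471 (V=100.0471). Price 112.4125; hedge Δ=1.0000, bond B=0.0000.
  t=1,j=0: stock 75.6500 → up 86.9975 (V=86.9975), down 67.3285 (V=52.1704). Price 67.5687; hedge Δ=1.7707, bond B=-66.3818.
  t=1,j=1: stock 97.7500 → up 112.4125 (V=112.4125), down 86.9975 (V=86.9975). Price 97.7500; hedge Δ=1.0000, bond B=0.0000.
  t=0,j=0: stock 85.0000 → up 97.7500 (V=97.7500), down 75.6500 (V=67.5687). Price 80.6916; hedge Δ=1.3657, bond B=-35.3901.
Root portfolio cost Δ·85+B reproduces V0=80.6916.

(0,0): Delta=1.3657 Bond=-35.3901
(1,0): Delta=1.7707 Bond=-66.3818
(1,1): Delta=1.0000 Bond=0.0000
(2,0): Delta=2.6242 Bond=-124.5132
(2,1): Delta=1.0000 Bond=0.0000
(2,2): Delta=1.0000 Bond=0.0000
(3,0): Delta=4.4231 Bond=-233.5512
(3,1): Delta=1.0000 Bond=0.0000
(3,2): Delta=1.0000 Bond=0.0000
(3,3): Delta=1.0000 Bond=0.0000
V0=80.6916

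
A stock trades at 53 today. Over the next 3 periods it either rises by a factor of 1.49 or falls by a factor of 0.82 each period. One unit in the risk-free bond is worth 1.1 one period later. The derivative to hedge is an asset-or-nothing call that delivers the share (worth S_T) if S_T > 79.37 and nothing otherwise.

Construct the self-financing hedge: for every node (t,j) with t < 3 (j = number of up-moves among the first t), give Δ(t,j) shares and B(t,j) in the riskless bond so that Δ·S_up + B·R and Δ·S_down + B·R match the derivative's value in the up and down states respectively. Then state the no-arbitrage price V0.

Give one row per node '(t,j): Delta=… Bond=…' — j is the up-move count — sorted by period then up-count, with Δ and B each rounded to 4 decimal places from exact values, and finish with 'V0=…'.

(0,0): Delta=1.4130 Bond=-43.1645
(1,0): Delta=1.2589 Bond=-40.7849
(1,1): Delta=1.5311 Bond=-56.8075
(2,0): Delta=0.0000 Bond=0.0000
(2,1): Delta=2.2239 Bond=-107.3516
(2,2): Delta=1.0000 Bond=0.0000
V0=31.7227

Since d<R<u, set p* = (R−d)/(u−d) = 0.4179; price each node as the discounted p*-expectation of its children.
At expiry t=3: V(3,0)=0.0000, V(3,1)=0.0000, V(3,2)=96.4855, V(3,3)=175.3213
  t=2,j=0: stock 35.6372 → up 53.0994 (V=0.0000), down 29.2225 (V=0.0000). Price 0.0000; hedge Δ=0.0000, bond B=0.0000.
  t=2,j=1: stock 64.7554 → up 96.4855 (V=96.4855), down 53.0994 (V=0.0000). Price 36.6567; hedge Δ=2.2239, bond B=-107.3516.
  t=2,j=2: stock 117.6653 → up 175.3213 (V=175.3213), down 96.4855 (V=96.4855). Price 117.6653; hedge Δ=1.0000, bond B=0.0000.
  t=1,j=0: stock 43.4600 → up 64.7554 (V=36.6567), down 35.6372 (V=0.0000). Price 13.9265; hedge Δ=1.2589, bond B=-40.7849.
  t=1,j=1: stock 78.9700 → up 117.6653 (V=117.6653), down 64.7554 (V=36.6567). Price 64.1009; hedge Δ=1.5311, bond B=-56.8075.
  t=0,j=0: stock 53.0000 → up 78.9700 (V=64.1009), down 43.4600 (V=13.9265). Price 31.7227; hedge Δ=1.4130, bond B=-43.1645.
Root portfolio cost Δ·53+B reproduces V0=31.7227.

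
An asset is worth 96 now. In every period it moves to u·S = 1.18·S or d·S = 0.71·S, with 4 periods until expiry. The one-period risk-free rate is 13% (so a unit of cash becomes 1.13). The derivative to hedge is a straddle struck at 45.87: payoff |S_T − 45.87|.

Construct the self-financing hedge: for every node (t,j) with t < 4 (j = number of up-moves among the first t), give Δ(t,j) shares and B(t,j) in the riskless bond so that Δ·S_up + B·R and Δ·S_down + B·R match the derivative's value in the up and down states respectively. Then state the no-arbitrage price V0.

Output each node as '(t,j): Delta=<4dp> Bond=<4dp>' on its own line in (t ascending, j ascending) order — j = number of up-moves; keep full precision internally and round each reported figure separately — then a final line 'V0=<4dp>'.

(0,0): Delta=0.9944 Bond=-27.5676
(1,0): Delta=0.9416 Bond=-27.5468
(1,1): Delta=0.9982 Bond=-31.5805
(2,0): Delta=0.4960 Bond=-9.5645
(2,1): Delta=0.9735 Bond=-33.6949
(2,2): Delta=1.0000 Bond=-35.9229
(3,0): Delta=-1.0000 Bond=40.5929
(3,1): Delta=0.6031 Bond=-16.9270
(3,2): Delta=1.0000 Bond=-40.5929
(3,3): Delta=1.0000 Bond=-40.5929
V0=67.8986

Risk-neutral probability p* = (R−d)/(u−d) = (1.13−0.71)/(1.18−0.71) = 0.8936.
Terminal values V(4,·): V(4,0)=21.4748, V(4,1)=5.3258, V(4,2)=21.5132, V(4,3)=66.1191, V(4,4)=140.2527
  t=3,j=0: stock 34.3595 → up 40.5442 (V=5.3258), down 24.3952 (V=21.4748). Price 6.2335; hedge Δ=-1.0000, bond B=40.5929.
  t=3,j=1: stock 57.1044 → up 67.3832 (V=21.5132), down 40.5442 (V=5.3258). Price 17.5143; hedge Δ=0.6031, bond B=-16.9270.
  t=3,j=2: stock 94.9060 → up 111.9891 (V=66.1191), down 67.3832 (V=21.5132). Price 54.3131; hedge Δ=1.0000, bond B=-40.5929.
  t=3,j=3: stock 157.7311 → up 186.1227 (V=140.2527), down 111.9891 (V=66.1191). Price 117.1382; hedge Δ=1.0000, bond B=-40.5929.
  t=2,j=0: stock 48.3936 → up 57.1044 (V=17.5143), down 34.3595 (V=6.2335). Price 14.4374; hedge Δ=0.4960, bond B=-9.5645.
  t=2,j=1: stock 80.4288 → up 94.9060 (V=54.3131), down 57.1044 (V=17.5143). Price 44.6003; hedge Δ=0.9735, bond B=-33.6949.
  t=2,j=2: stock 133.6704 → up 157.7311 (V=117.1382), down 94.9060 (V=54.3131). Price 97.7475; hedge Δ=1.0000, bond B=-35.9229.
  t=1,j=0: stock 68.1600 → up 80.4288 (V=44.6003), down 48.3936 (V=14.4374). Price 36.6296; hedge Δ=0.9416, bond B=-27.5468.
  t=1,j=1: stock 113.2800 → up 133.6704 (V=97.7475), down 80.4288 (V=44.6003). Price 81.4987; hedge Δ=0.9982, bond B=-31.5805.
  t=0,j=0: stock 96.0000 → up 113.2800 (V=81.4987), down 68.1600 (V=36.6296). Price 67.8986; hedge Δ=0.9944, bond B=-27.5676.
The time-0 hedge costs 67.8986, which is the no-arbitrage price.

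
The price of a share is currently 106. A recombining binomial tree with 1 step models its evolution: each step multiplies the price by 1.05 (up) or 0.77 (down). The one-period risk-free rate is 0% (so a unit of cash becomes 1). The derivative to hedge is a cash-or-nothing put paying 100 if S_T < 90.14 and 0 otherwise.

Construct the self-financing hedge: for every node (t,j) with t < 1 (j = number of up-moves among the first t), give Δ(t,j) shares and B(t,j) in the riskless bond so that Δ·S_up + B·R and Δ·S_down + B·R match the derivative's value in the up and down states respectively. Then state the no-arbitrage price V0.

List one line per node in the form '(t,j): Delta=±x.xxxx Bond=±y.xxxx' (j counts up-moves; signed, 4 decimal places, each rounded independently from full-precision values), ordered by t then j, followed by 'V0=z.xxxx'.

The replicating-portfolio and risk-neutral prices coincide; use p* = (1−0.77)/(1.05−0.77) = 0.8214 for the latter.
Payoff layer (t=1): V(1,0)=100.0000, V(1,1)=0.0000
  t=0,j=0: stock 106.0000 → up 111.3000 (V=0.0000), down 81.6200 (V=100.0000). Price 17.8571; hedge Δ=-3.3693, bond B=375.0000.
Root portfolio cost Δ·106+B reproduces V0=17.8571.

(0,0): Delta=-3.3693 Bond=375.0000
V0=17.8571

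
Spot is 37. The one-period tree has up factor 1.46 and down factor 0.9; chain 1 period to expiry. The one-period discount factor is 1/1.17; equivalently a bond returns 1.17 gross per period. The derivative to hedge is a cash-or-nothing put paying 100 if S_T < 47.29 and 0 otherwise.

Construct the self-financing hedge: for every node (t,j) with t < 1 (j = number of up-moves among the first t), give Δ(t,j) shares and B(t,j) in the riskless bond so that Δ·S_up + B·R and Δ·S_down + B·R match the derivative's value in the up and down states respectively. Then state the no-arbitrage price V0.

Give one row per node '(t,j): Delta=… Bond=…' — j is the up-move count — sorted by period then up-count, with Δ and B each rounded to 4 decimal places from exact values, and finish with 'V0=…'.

(0,0): Delta=-4.8263 Bond=222.8327
V0=44.2613

The replicating-portfolio and risk-neutral prices coincide; use p* = (1.17−0.9)/(1.46−0.9) = 0.4821 for the latter.
Terminal values V(1,·): V(1,0)=100.0000, V(1,1)=0.0000
(0,0): S=37.0000. Δ = (V_up−V_dn)/(S_up−S_dn) = (0.0000−100.0000)/(54.0200−33.3000) = -4.8263. V = [p*·0.0000 + (1−p*)·100.0000]/1.17 = 44.2613. B = V − Δ·S = 222.8327.
Each (Δ,B) replicates both successor values, so the strategy is self-financing and V0 is arbitrage-free.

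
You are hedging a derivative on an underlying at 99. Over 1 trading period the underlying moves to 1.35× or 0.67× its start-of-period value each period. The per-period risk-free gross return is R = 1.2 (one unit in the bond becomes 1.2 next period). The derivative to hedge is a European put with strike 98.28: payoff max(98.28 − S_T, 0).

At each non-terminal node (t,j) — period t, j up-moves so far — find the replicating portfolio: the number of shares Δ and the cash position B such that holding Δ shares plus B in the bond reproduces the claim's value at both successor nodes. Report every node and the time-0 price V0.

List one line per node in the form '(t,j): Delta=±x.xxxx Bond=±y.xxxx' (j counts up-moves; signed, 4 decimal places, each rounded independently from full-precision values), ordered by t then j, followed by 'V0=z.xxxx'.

Under the risk-neutral measure, an up-move has probability p* = (R−d)/(u−d) = 0.7794 and values discount at R = 1.2.
Terminal values V(1,·): V(1,0)=31.9500, V(1,1)=0.0000
(0,0): S=99.0000. Δ = (V_up−V_dn)/(S_up−S_dn) = (0.0000−31.9500)/(133.6500−66.3300) = -0.4746. V = [p*·0.0000 + (1−p*)·31.9500]/1.2 = 5.8732. B = V − Δ·S = 52.8585.
The time-0 hedge costs 5.8732, which is the no-arbitrage price.

(0,0): Delta=-0.4746 Bond=52.8585
V0=5.8732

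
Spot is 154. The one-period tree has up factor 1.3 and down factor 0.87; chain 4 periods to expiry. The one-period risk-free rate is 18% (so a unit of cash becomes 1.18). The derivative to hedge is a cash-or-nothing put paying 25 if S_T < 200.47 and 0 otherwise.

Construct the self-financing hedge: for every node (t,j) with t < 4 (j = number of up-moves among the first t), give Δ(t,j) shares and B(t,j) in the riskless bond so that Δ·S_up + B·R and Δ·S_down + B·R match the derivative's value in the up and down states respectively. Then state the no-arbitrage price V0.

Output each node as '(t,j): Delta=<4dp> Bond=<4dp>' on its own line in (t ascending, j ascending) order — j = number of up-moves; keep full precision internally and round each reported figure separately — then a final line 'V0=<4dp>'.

Since d<R<u, set p* = (R−d)/(u−d) = 0.7209; price each node as the discounted p*-expectation of its children.
Terminal payoffs: V(4,0)=25.0000, V(4,1)=25.0000, V(4,2)=25.0000, V(4,3)=0.0000, V(4,4)=0.0000
(3,0): S=101.4095. Δ = (V_up−V_dn)/(S_up−S_dn) = (25.0000−25.0000)/(131.8323−88.2262) = 0.0000. V = [p*·25.0000 + (1−p*)·25.0000]/1.18 = 21.1864. B = V − Δ·S = 21.1864.
(3,1): S=151.5314. Δ = (V_up−V_dn)/(S_up−S_dn) = (25.0000−25.0000)/(196.9908−131.8323) = 0.0000. V = [p*·25.0000 + (1−p*)·25.0000]/1.18 = 21.1864. B = V − Δ·S = 21.1864.
(3,2): S=226.4262. Δ = (V_up−V_dn)/(S_up−S_dn) = (0.0000−25.0000)/(294.3541−196.9908) = -0.2568. V = [p*·0.0000 + (1−p*)·25.0000]/1.18 = 5.9125. B = V − Δ·S = 64.0520.
(3,3): S=338.3380. Δ = (V_up−V_dn)/(S_up−S_dn) = (0.0000−0.0000)/(439.8394−294.3541) = 0.0000. V = [p*·0.0000 + (1−p*)·0.0000]/1.18 = 0.0000. B = V − Δ·S = 0.0000.
(2,0): S=116.5626. Δ = (V_up−V_dn)/(S_up−S_dn) = (21.1864−21.1864)/(151.5314−101.4095) = 0.0000. V = [p*·21.1864 + (1−p*)·21.1864]/1.18 = 17.9546. B = V − Δ·S = 17.9546.
(2,1): S=174.1740. Δ = (V_up−V_dn)/(S_up−S_dn) = (5.9125−21.1864)/(226.4262−151.5314) = -0.2039. V = [p*·5.9125 + (1−p*)·21.1864]/1.18 = 8.6229. B = V − Δ·S = 44.1437.
(2,2): S=260.2600. Δ = (V_up−V_dn)/(S_up−S_dn) = (0.0000−5.9125)/(338.3380−226.4262) = -0.0528. V = [p*·0.0000 + (1−p*)·5.9125]/1.18 = 1.3983. B = V − Δ·S = 15.1483.
(1,0): S=133.9800. Δ = (V_up−V_dn)/(S_up−S_dn) = (8.6229−17.9546)/(174.1740−116.5626) = -0.1620. V = [p*·8.6229 + (1−p*)·17.9546]/1.18 = 9.5145. B = V − Δ·S = 31.2162.
(1,1): S=200.2000. Δ = (V_up−V_dn)/(S_up−S_dn) = (1.3983−8.6229)/(260.2600−174.1740) = -0.0839. V = [p*·1.3983 + (1−p*)·8.6229]/1.18 = 2.8936. B = V − Δ·S = 19.6949.
(0,0): S=154.0000. Δ = (V_up−V_dn)/(S_up−S_dn) = (2.8936−9.5145)/(200.2000−133.9800) = -0.1000. V = [p*·2.8936 + (1−p*)·9.5145]/1.18 = 4.0180. B = V − Δ·S = 19.4154.
Root portfolio cost Δ·154+B reproduces V0=4.0180.

(0,0): Delta=-0.1000 Bond=19.4154
(1,0): Delta=-0.1620 Bond=31.2162
(1,1): Delta=-0.0839 Bond=19.6949
(2,0): Delta=0.0000 Bond=17.9546
(2,1): Delta=-0.2039 Bond=44.1437
(2,2): Delta=-0.0528 Bond=15.1483
(3,0): Delta=0.0000 Bond=21.1864
(3,1): Delta=0.0000 Bond=21.1864
(3,2): Delta=-0.2568 Bond=64.0520
(3,3): Delta=0.0000 Bond=0.0000
V0=4.0180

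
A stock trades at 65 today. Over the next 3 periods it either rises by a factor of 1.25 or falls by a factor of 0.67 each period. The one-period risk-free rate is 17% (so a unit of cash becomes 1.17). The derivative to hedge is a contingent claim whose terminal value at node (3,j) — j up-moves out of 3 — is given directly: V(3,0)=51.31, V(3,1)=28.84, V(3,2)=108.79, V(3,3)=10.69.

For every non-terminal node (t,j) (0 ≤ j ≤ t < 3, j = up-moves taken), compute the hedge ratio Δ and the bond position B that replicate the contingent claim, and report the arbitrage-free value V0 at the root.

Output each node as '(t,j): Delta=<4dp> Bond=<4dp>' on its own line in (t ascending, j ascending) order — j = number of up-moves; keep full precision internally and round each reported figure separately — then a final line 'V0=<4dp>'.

(0,0): Delta=-1.0525 Bond=94.5489
(1,0): Delta=2.2273 Bond=-32.2140
(1,1): Delta=-1.3338 Bond=133.4761
(2,0): Delta=-1.3277 Bond=66.0399
(2,1): Delta=2.5322 Bond=-54.2872
(2,2): Delta=-1.6654 Bond=189.8397
V0=26.1342

Under the risk-neutral measure, an up-move has probability p* = (R−d)/(u−d) = 0.8621 and values discount at R = 1.17.
Terminal values V(3,·): V(3,0)=51.3100, V(3,1)=28.8400, V(3,2)=108.7900, V(3,3)=10.6900
  t=2,j=0: stock 29.1785 → up 36.4731 (V=28.8400), down 19.5496 (V=51.3100). Price 27.2986; hedge Δ=-1.3277, bond B=66.0399.
  t=2,j=1: stock 54.4375 → up 68.0469 (V=108.7900), down 36.4731 (V=28.8400). Price 83.5576; hedge Δ=2.5322, bond B=-54.2872.
  t=2,j=2: stock 101.5625 → up 126.9531 (V=10.6900), down 68.0469 (V=108.7900). Price 20.7017; hedge Δ=-1.6654, bond B=189.8397.
  t=1,j=0: stock 43.5500 → up 54.4375 (V=83.5576), down 29.1785 (V=27.2986). Price 64.7844; hedge Δ=2.2273, bond B=-32.2140.
  t=1,j=1: stock 81.2500 → up 101.5625 (V=20.7017), down 54.4375 (V=83.5576). Price 25.1039; hedge Δ=-1.3338, bond B=133.4761.
  t=0,j=0: stock 65.0000 → up 81.2500 (V=25.1039), down 43.5500 (V=64.7844). Price 26.1342; hedge Δ=-1.0525, bond B=94.5489.
The time-0 hedge costs 26.1342, which is the no-arbitrage price.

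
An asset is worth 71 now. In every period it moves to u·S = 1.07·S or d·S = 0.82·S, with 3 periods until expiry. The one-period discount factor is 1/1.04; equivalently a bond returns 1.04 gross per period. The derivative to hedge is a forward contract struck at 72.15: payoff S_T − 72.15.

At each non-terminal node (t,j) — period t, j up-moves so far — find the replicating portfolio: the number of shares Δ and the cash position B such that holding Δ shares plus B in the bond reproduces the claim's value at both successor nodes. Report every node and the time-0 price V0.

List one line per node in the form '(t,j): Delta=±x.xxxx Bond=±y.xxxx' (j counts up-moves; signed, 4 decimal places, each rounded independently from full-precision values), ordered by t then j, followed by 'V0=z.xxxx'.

Under the risk-neutral measure, an up-move has probability p* = (R−d)/(u−d) = 0.8800 and values discount at R = 1.04.
Payoff layer (t=3): V(3,0)=-33.0029, V(3,1)=-21.0678, V(3,2)=-5.4939, V(3,3)=14.8281
Node (2,0) S=47.7404: V=(p*·-21.0678+(1−p*)·-33.0029)/1.04=-21.6346; Δ=(-21.0678−-33.0029)/(51.0822−39.1471)=1.0000; B=V−Δ·S=-69.3750
Node (2,1) S=62.2954: V=(p*·-5.4939+(1−p*)·-21.0678)/1.04=-7.0796; Δ=(-5.4939−-21.0678)/(66.6561−51.0822)=1.0000; B=V−Δ·S=-69.3750
Node (2,2) S=81.2879: V=(p*·14.8281+(1−p*)·-5.4939)/1.04=11.9129; Δ=(14.8281−-5.4939)/(86.9781−66.6561)=1.0000; B=V−Δ·S=-69.3750
Node (1,0) S=58.2200: V=(p*·-7.0796+(1−p*)·-21.6346)/1.04=-8.4867; Δ=(-7.0796−-21.6346)/(62.2954−47.7404)=1.0000; B=V−Δ·S=-66.7067
Node (1,1) S=75.9700: V=(p*·11.9129+(1−p*)·-7.0796)/1.04=9.2633; Δ=(11.9129−-7.0796)/(81.2879−62.2954)=1.0000; B=V−Δ·S=-66.7067
Node (0,0) S=71.0000: V=(p*·9.2633+(1−p*)·-8.4867)/1.04=6.8589; Δ=(9.2633−-8.4867)/(75.9700−58.2200)=1.0000; B=V−Δ·S=-64.1411
The time-0 hedge costs 6.8589, which is the no-arbitrage price.

(0,0): Delta=1.0000 Bond=-64.1411
(1,0): Delta=1.0000 Bond=-66.7067
(1,1): Delta=1.0000 Bond=-66.7067
(2,0): Delta=1.0000 Bond=-69.3750
(2,1): Delta=1.0000 Bond=-69.3750
(2,2): Delta=1.0000 Bond=-69.3750
V0=6.8589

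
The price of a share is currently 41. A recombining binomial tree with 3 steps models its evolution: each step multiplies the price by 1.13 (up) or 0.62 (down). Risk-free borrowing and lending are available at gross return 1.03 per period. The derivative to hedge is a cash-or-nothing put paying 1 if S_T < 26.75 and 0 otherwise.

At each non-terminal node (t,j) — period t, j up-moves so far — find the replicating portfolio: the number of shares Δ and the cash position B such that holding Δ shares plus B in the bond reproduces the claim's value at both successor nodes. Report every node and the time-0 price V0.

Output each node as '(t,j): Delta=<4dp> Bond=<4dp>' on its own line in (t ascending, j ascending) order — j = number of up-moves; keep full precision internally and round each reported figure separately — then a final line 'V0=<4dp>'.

The replicating-portfolio and risk-neutral prices coincide; use p* = (1.03−0.62)/(1.13−0.62) = 0.8039 for the latter.
Terminal values V(3,·): V(3,0)=1.0000, V(3,1)=1.0000, V(3,2)=0.0000, V(3,3)=0.0000
  t=2,j=0: stock 15.7604 → up 17.8093 (V=1.0000), down 9.7714 (V=1.0000). Price 0.9709; hedge Δ=0.0000, bond B=0.9709.
  t=2,j=1: stock 28.7246 → up 32.4588 (V=0.0000), down 17.8093 (V=1.0000). Price 0.1904; hedge Δ=-0.0683, bond B=2.1512.
  t=2,j=2: stock 52.3529 → up 59.1588 (V=0.0000), down 32.4588 (V=0.0000). Price 0.0000; hedge Δ=0.0000, bond B=0.0000.
  t=1,j=0: stock 25.4200 → up 28.7246 (V=0.1904), down 15.7604 (V=0.9709). Price 0.3334; hedge Δ=-0.0602, bond B=1.8638.
  t=1,j=1: stock 46.3300 → up 52.3529 (V=0.0000), down 28.7246 (V=0.1904). Price 0.0362; hedge Δ=-0.0081, bond B=0.4095.
  t=0,j=0: stock 41.0000 → up 46.3300 (V=0.0362), down 25.4200 (V=0.3334). Price 0.0918; hedge Δ=-0.0142, bond B=0.6744.
Self-financing check: at every node Δ·S+B equals the discounted successor values.

(0,0): Delta=-0.0142 Bond=0.6744
(1,0): Delta=-0.0602 Bond=1.8638
(1,1): Delta=-0.0081 Bond=0.4095
(2,0): Delta=0.0000 Bond=0.9709
(2,1): Delta=-0.0683 Bond=2.1512
(2,2): Delta=0.0000 Bond=0.0000
V0=0.0918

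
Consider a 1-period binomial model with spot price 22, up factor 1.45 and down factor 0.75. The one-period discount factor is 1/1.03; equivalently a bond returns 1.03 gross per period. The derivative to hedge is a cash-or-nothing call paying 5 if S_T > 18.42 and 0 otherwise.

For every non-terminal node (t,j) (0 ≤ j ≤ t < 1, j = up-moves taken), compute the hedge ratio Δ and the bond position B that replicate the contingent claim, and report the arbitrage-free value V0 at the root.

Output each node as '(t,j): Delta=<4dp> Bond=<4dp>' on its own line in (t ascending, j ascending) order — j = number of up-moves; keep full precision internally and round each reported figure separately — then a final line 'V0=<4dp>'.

The replicating-portfolio and risk-neutral prices coincide; use p* = (1.03−0.75)/(1.45−0.75) = 0.4000 for the latter.
Payoff layer (t=1): V(1,0)=0.0000, V(1,1)=5.0000
Node (0,0) S=22.0000: V=(p*·5.0000+(1−p*)·0.0000)/1.03=1.9417; Δ=(5.0000−0.0000)/(31.9000−16.5000)=0.3247; B=V−Δ·S=-5.2011
Each (Δ,B) replicates both successor values, so the strategy is self-financing and V0 is arbitrage-free.

(0,0): Delta=0.3247 Bond=-5.2011
V0=1.9417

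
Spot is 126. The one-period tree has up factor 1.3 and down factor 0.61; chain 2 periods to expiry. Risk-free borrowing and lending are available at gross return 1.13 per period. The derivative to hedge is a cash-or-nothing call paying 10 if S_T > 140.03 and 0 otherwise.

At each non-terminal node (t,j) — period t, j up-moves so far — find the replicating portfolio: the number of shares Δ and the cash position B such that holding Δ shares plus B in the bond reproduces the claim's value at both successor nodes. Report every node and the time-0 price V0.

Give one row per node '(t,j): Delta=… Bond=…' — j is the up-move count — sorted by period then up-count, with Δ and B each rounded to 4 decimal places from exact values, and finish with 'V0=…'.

(0,0): Delta=0.0767 Bond=-5.2177
(1,0): Delta=0.0000 Bond=0.0000
(1,1): Delta=0.0885 Bond=-7.8235
V0=4.4479

The replicating-portfolio and risk-neutral prices coincide; use p* = (1.13−0.61)/(1.3−0.61) = 0.7536 for the latter.
Terminal payoffs: V(2,0)=0.0000, V(2,1)=0.0000, V(2,2)=10.0000
  t=1,j=0: stock 76.8600 → up 99.9180 (V=0.0000), down 46.8846 (V=0.0000). Price 0.0000; hedge Δ=0.0000, bond B=0.0000.
  t=1,j=1: stock 163.8000 → up 212.9400 (V=10.0000), down 99.9180 (V=0.0000). Price 6.6692; hedge Δ=0.0885, bond B=-7.8235.
  t=0,j=0: stock 126.0000 → up 163.8000 (V=6.6692), down 76.8600 (V=0.0000). Price 4.4479; hedge Δ=0.0767, bond B=-5.2177.
Check: Δ(0,0)·S0 + B(0,0) = 4.4479 = V0.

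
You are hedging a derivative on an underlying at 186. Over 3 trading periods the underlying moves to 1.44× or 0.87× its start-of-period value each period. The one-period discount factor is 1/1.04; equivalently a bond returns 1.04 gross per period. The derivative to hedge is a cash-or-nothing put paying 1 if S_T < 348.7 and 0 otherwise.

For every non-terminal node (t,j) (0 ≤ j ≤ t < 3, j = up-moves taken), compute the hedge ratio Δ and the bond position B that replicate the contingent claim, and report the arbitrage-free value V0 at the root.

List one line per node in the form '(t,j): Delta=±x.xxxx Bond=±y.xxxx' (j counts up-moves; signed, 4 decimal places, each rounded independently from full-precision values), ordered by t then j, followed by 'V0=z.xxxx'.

The replicating-portfolio and risk-neutral prices coincide; use p* = (1.04−0.87)/(1.44−0.87) = 0.2982 for the latter.
Terminal payoffs: V(3,0)=1.0000, V(3,1)=1.0000, V(3,2)=1.0000, V(3,3)=0.0000
  t=2,j=0: stock 140.7834 → up 202.7281 (V=1.0000), down 122.4816 (V=1.0000). Price 0.9615; hedge Δ=0.0000, bond B=0.9615.
  t=2,j=1: stock 233.0208 → up 335.5500 (V=1.0000), down 202.7281 (V=1.0000). Price 0.9615; hedge Δ=0.0000, bond B=0.9615.
  t=2,j=2: stock 385.6896 → up 555.3930 (V=0.0000), down 335.5500 (V=1.0000). Price 0.6748; hedge Δ=-0.0045, bond B=2.4291.
  t=1,j=0: stock 161.8200 → up 233.0208 (V=0.9615), down 140.7834 (V=0.9615). Price 0.9246; hedge Δ=0.0000, bond B=0.9246.
  t=1,j=1: stock 267.8400 → up 385.6896 (V=0.6748), down 233.0208 (V=0.9615). Price 0.8423; hedge Δ=-0.0019, bond B=1.3454.
  t=0,j=0: stock 186.0000 → up 267.8400 (V=0.8423), down 161.8200 (V=0.9246). Price 0.8654; hedge Δ=-0.0008, bond B=1.0097.
Check: Δ(0,0)·S0 + B(0,0) = 0.8654 = V0.

(0,0): Delta=-0.0008 Bond=1.0097
(1,0): Delta=0.0000 Bond=0.9246
(1,1): Delta=-0.0019 Bond=1.3454
(2,0): Delta=0.0000 Bond=0.9615
(2,1): Delta=0.0000 Bond=0.9615
(2,2): Delta=-0.0045 Bond=2.4291
V0=0.8654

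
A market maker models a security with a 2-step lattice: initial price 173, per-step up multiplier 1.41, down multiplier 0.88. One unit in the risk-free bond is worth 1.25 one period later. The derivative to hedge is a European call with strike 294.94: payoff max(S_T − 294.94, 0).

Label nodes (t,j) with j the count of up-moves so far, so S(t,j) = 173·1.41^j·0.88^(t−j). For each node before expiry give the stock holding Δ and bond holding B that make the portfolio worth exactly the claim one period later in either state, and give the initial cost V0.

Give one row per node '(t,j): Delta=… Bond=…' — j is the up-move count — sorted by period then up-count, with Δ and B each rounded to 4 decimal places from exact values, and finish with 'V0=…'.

(0,0): Delta=0.2985 Bond=-36.3513
(1,0): Delta=0.0000 Bond=0.0000
(1,1): Delta=0.3790 Bond=-65.0885
V0=15.2841

Under the risk-neutral measure, an up-move has probability p* = (R−d)/(u−d) = 0.6981 and values discount at R = 1.25.
Terminal values V(2,·): V(2,0)=0.0000, V(2,1)=0.0000, V(2,2)=49.0013
Node (1,0) S=152.2400: V=(p*·0.0000+(1−p*)·0.0000)/1.25=0.0000; Δ=(0.0000−0.0000)/(214.6584−133.9712)=0.0000; B=V−Δ·S=0.0000
Node (1,1) S=243.9300: V=(p*·49.0013+(1−p*)·0.0000)/1.25=27.3668; Δ=(49.0013−0.0000)/(343.9413−214.6584)=0.3790; B=V−Δ·S=-65.0885
Node (0,0) S=173.0000: V=(p*·27.3668+(1−p*)·0.0000)/1.25=15.2841; Δ=(27.3668−0.0000)/(243.9300−152.2400)=0.2985; B=V−Δ·S=-36.3513
The time-0 hedge costs 15.2841, which is the no-arbitrage price.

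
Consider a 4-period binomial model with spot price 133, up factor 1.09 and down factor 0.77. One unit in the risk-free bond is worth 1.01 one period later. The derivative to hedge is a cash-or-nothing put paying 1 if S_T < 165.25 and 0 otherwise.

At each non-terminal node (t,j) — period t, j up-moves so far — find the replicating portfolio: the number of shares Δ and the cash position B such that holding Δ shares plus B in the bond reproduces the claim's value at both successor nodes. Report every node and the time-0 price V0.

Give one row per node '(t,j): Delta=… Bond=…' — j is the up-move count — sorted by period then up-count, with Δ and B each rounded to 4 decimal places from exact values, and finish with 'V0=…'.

Risk-neutral probability p* = (R−d)/(u−d) = (1.01−0.77)/(1.09−0.77) = 0.7500.
At expiry t=4: V(4,0)=1.0000, V(4,1)=1.0000, V(4,2)=1.0000, V(4,3)=1.0000, V(4,4)=0.0000
(3,0): S=60.7189. Δ = (V_up−V_dn)/(S_up−S_dn) = (1.0000−1.0000)/(66.1836−46.7535) = 0.0000. V = [p*·1.0000 + (1−p*)·1.0000]/1.01 = 0.9901. B = V − Δ·S = 0.9901.
(3,1): S=85.9527. Δ = (V_up−V_dn)/(S_up−S_dn) = (1.0000−1.0000)/(93.6885−66.1836) = 0.0000. V = [p*·1.0000 + (1−p*)·1.0000]/1.01 = 0.9901. B = V − Δ·S = 0.9901.
(3,2): S=121.6733. Δ = (V_up−V_dn)/(S_up−S_dn) = (1.0000−1.0000)/(132.6239−93.6885) = 0.0000. V = [p*·1.0000 + (1−p*)·1.0000]/1.01 = 0.9901. B = V − Δ·S = 0.9901.
(3,3): S=172.2389. Δ = (V_up−V_dn)/(S_up−S_dn) = (0.0000−1.0000)/(187.7404−132.6239) = -0.0181. V = [p*·0.0000 + (1−p*)·1.0000]/1.01 = 0.2475. B = V − Δ·S = 3.3725.
(2,0): S=78.8557. Δ = (V_up−V_dn)/(S_up−S_dn) = (0.9901−0.9901)/(85.9527−60.7189) = 0.0000. V = [p*·0.9901 + (1−p*)·0.9901]/1.01 = 0.9803. B = V − Δ·S = 0.9803.
(2,1): S=111.6269. Δ = (V_up−V_dn)/(S_up−S_dn) = (0.9901−0.9901)/(121.6733−85.9527) = 0.0000. V = [p*·0.9901 + (1−p*)·0.9901]/1.01 = 0.9803. B = V − Δ·S = 0.9803.
(2,2): S=158.0173. Δ = (V_up−V_dn)/(S_up−S_dn) = (0.2475−0.9901)/(172.2389−121.6733) = -0.0147. V = [p*·0.2475 + (1−p*)·0.9901]/1.01 = 0.4289. B = V − Δ·S = 2.7494.
(1,0): S=102.4100. Δ = (V_up−V_dn)/(S_up−S_dn) = (0.9803−0.9803)/(111.6269−78.8557) = 0.0000. V = [p*·0.9803 + (1−p*)·0.9803]/1.01 = 0.9706. B = V − Δ·S = 0.9706.
(1,1): S=144.9700. Δ = (V_up−V_dn)/(S_up−S_dn) = (0.4289−0.9803)/(158.0173−111.6269) = -0.0119. V = [p*·0.4289 + (1−p*)·0.9803]/1.01 = 0.5611. B = V − Δ·S = 2.2843.
(0,0): S=133.0000. Δ = (V_up−V_dn)/(S_up−S_dn) = (0.5611−0.9706)/(144.9700−102.4100) = -0.0096. V = [p*·0.5611 + (1−p*)·0.9706]/1.01 = 0.6569. B = V − Δ·S = 1.9365.
Root portfolio cost Δ·133+B reproduces V0=0.6569.

(0,0): Delta=-0.0096 Bond=1.9365
(1,0): Delta=0.0000 Bond=0.9706
(1,1): Delta=-0.0119 Bond=2.2843
(2,0): Delta=0.0000 Bond=0.9803
(2,1): Delta=0.0000 Bond=0.9803
(2,2): Delta=-0.0147 Bond=2.7494
(3,0): Delta=0.0000 Bond=0.9901
(3,1): Delta=0.0000 Bond=0.9901
(3,2): Delta=0.0000 Bond=0.9901
(3,3): Delta=-0.0181 Bond=3.3725
V0=0.6569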